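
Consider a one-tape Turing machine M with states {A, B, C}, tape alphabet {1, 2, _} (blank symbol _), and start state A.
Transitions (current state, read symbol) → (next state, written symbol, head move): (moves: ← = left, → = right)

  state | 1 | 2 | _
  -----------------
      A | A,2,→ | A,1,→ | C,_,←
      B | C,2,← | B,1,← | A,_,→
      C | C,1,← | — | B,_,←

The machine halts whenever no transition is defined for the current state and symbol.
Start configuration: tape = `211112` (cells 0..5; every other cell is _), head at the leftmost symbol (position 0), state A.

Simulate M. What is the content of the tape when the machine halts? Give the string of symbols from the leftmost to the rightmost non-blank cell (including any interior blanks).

122221

state=A head=0 tape=[2]11112_   (A,2)→(A,1,→)
state=A head=1 tape=1[1]1112_   (A,1)→(A,2,→)
state=A head=2 tape=12[1]112_   (A,1)→(A,2,→)
state=A head=3 tape=122[1]12_   (A,1)→(A,2,→)
state=A head=4 tape=1222[1]2_   (A,1)→(A,2,→)
state=A head=5 tape=12222[2]_   (A,2)→(A,1,→)
state=A head=6 tape=122221[_]   (A,_)→(C,_,←)
state=C head=5 tape=12222[1]_   (C,1)→(C,1,←)
state=C head=4 tape=1222[2]1_
The non-blank tape span at halt is 122221.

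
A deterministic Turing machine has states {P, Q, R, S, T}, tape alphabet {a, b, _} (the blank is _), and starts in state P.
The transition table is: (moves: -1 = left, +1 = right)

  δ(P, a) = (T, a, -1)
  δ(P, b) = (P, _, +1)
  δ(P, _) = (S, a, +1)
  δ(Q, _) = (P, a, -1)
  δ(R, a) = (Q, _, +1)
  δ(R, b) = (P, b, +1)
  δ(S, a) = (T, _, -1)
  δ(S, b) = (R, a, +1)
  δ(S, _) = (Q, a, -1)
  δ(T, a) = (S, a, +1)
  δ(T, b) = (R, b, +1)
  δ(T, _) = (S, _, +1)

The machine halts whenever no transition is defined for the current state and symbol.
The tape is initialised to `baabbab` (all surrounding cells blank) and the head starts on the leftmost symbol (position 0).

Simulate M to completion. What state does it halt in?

Q

state=P head=0 tape=_[b]aabbab   (P,b)→(P,_,+1)
state=P head=1 tape=__[a]abbab   (P,a)→(T,a,-1)
state=T head=0 tape=_[_]aabbab   (T,_)→(S,_,+1)
state=S head=1 tape=__[a]abbab   (S,a)→(T,_,-1)
state=T head=0 tape=_[_]_abbab   (T,_)→(S,_,+1)
state=S head=1 tape=__[_]abbab   (S,_)→(Q,a,-1)
state=Q head=0 tape=_[_]aabbab   (Q,_)→(P,a,-1)
state=P head=-1 tape=[_]aaabbab   (P,_)→(S,a,+1)
state=S head=0 tape=a[a]aabbab   (S,a)→(T,_,-1)
state=T head=-1 tape=[a]_aabbab   (T,a)→(S,a,+1)
state=S head=0 tape=a[_]aabbab   (S,_)→(Q,a,-1)
state=Q head=-1 tape=[a]aaabbab
No transition is defined for (Q, a); M halts in state Q.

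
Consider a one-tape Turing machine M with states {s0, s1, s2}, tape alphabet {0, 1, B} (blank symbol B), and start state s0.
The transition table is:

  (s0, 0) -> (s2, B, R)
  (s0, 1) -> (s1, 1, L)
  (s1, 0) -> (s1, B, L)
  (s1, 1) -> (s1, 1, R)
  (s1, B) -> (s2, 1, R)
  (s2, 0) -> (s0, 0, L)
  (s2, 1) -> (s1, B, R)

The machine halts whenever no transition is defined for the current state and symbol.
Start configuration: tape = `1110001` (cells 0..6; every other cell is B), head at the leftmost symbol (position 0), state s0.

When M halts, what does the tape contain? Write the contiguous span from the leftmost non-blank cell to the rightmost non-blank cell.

1B11111B1

s0 | B[1]110001BB   read 1 → write 1, move L, go to s1
s1 | [B]1110001BB   read B → write 1, move R, go to s2
s2 | 1[1]110001BB   read 1 → write B, move R, go to s1
s1 | 1B[1]10001BB   read 1 → write 1, move R, go to s1
s1 | 1B1[1]0001BB   read 1 → write 1, move R, go to s1
s1 | 1B11[0]001BB   read 0 → write B, move L, go to s1
s1 | 1B1[1]B001BB   read 1 → write 1, move R, go to s1
s1 | 1B11[B]001BB   read B → write 1, move R, go to s2
s2 | 1B111[0]01BB   read 0 → write 0, move L, go to s0
s0 | 1B11[1]001BB   read 1 → write 1, move L, go to s1
s1 | 1B1[1]1001BB   read 1 → write 1, move R, go to s1
s1 | 1B11[1]001BB   read 1 → write 1, move R, go to s1
s1 | 1B111[0]01BB   read 0 → write B, move L, go to s1
s1 | 1B11[1]B01BB   read 1 → write 1, move R, go to s1
s1 | 1B111[B]01BB   read B → write 1, move R, go to s2
s2 | 1B1111[0]1BB   read 0 → write 0, move L, go to s0
s0 | 1B111[1]01BB   read 1 → write 1, move L, go to s1
s1 | 1B11[1]101BB   read 1 → write 1, move R, go to s1
s1 | 1B111[1]01BB   read 1 → write 1, move R, go to s1
s1 | 1B1111[0]1BB   read 0 → write B, move L, go to s1
s1 | 1B111[1]B1BB   read 1 → write 1, move R, go to s1
s1 | 1B1111[B]1BB   read B → write 1, move R, go to s2
s2 | 1B11111[1]BB   read 1 → write B, move R, go to s1
s1 | 1B11111B[B]B   read B → write 1, move R, go to s2
s2 | 1B11111B1[B]
The non-blank tape span at halt is 1B11111B1.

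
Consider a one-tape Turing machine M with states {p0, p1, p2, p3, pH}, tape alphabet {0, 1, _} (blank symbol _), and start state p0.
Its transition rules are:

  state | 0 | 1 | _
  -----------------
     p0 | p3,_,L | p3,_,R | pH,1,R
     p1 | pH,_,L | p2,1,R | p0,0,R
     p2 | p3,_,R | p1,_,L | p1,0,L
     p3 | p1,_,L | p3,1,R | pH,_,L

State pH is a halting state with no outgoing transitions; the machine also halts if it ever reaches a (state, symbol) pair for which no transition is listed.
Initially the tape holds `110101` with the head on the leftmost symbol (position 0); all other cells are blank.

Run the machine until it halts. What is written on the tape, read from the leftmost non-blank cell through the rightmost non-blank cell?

p0 | [1]10101_   read 1 → write _, move R, go to p3
p3 | _[1]0101_   read 1 → write 1, move R, go to p3
p3 | _1[0]101_   read 0 → write _, move L, go to p1
p1 | _[1]_101_   read 1 → write 1, move R, go to p2
p2 | _1[_]101_   read _ → write 0, move L, go to p1
p1 | _[1]0101_   read 1 → write 1, move R, go to p2
p2 | _1[0]101_   read 0 → write _, move R, go to p3
p3 | _1_[1]01_   read 1 → write 1, move R, go to p3
p3 | _1_1[0]1_   read 0 → write _, move L, go to p1
p1 | _1_[1]_1_   read 1 → write 1, move R, go to p2
p2 | _1_1[_]1_   read _ → write 0, move L, go to p1
p1 | _1_[1]01_   read 1 → write 1, move R, go to p2
p2 | _1_1[0]1_   read 0 → write _, move R, go to p3
p3 | _1_1_[1]_   read 1 → write 1, move R, go to p3
p3 | _1_1_1[_]   read _ → write _, move L, go to pH
pH | _1_1_[1]_
The non-blank tape span at halt is 1_1_1.

1_1_1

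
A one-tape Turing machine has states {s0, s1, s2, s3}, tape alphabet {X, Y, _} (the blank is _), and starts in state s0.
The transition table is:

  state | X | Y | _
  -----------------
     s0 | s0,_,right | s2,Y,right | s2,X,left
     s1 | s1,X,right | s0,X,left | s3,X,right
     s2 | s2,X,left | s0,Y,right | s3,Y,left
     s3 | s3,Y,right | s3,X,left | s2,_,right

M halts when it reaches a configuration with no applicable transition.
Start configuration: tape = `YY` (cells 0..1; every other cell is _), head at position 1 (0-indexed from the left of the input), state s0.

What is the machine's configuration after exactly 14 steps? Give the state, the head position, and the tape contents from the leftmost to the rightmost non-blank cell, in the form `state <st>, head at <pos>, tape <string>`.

s0 | __Y[Y]__   read Y → write Y, move right, go to s2
s2 | __YY[_]_   read _ → write Y, move left, go to s3
s3 | __Y[Y]Y_   read Y → write X, move left, go to s3
s3 | __[Y]XY_   read Y → write X, move left, go to s3
s3 | _[_]XXY_   read _ → write _, move right, go to s2
s2 | __[X]XY_   read X → write X, move left, go to s2
s2 | _[_]XXY_   read _ → write Y, move left, go to s3
s3 | [_]YXXY_   read _ → write _, move right, go to s2
s2 | _[Y]XXY_   read Y → write Y, move right, go to s0
s0 | _Y[X]XY_   read X → write _, move right, go to s0
s0 | _Y_[X]Y_   read X → write _, move right, go to s0
s0 | _Y__[Y]_   read Y → write Y, move right, go to s2
s2 | _Y__Y[_]   read _ → write Y, move left, go to s3
s3 | _Y__[Y]Y   read Y → write X, move left, go to s3
s3 | _Y_[_]XY
After 14 steps: state s3, head at 1, tape Y__XY.

state s3, head at 1, tape Y__XY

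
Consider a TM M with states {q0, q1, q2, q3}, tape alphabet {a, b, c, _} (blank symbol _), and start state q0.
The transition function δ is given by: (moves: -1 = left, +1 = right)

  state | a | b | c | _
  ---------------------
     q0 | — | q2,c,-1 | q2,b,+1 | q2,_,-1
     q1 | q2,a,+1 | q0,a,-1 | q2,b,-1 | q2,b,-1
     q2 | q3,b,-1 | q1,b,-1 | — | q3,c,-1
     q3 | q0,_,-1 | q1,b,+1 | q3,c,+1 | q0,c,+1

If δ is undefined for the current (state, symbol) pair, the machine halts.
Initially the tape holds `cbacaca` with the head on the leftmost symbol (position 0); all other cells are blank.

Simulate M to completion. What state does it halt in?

q2

state=q0 head=0 tape=_______[c]bacaca   (q0,c)→(q2,b,+1)
state=q2 head=1 tape=_______b[b]acaca   (q2,b)→(q1,b,-1)
state=q1 head=0 tape=_______[b]bacaca   (q1,b)→(q0,a,-1)
state=q0 head=-1 tape=______[_]abacaca   (q0,_)→(q2,_,-1)
state=q2 head=-2 tape=_____[_]_abacaca   (q2,_)→(q3,c,-1)
state=q3 head=-3 tape=____[_]c_abacaca   (q3,_)→(q0,c,+1)
state=q0 head=-2 tape=____c[c]_abacaca   (q0,c)→(q2,b,+1)
state=q2 head=-1 tape=____cb[_]abacaca   (q2,_)→(q3,c,-1)
state=q3 head=-2 tape=____c[b]cabacaca   (q3,b)→(q1,b,+1)
state=q1 head=-1 tape=____cb[c]abacaca   (q1,c)→(q2,b,-1)
state=q2 head=-2 tape=____c[b]babacaca   (q2,b)→(q1,b,-1)
state=q1 head=-3 tape=____[c]bbabacaca   (q1,c)→(q2,b,-1)
state=q2 head=-4 tape=___[_]bbbabacaca   (q2,_)→(q3,c,-1)
state=q3 head=-5 tape=__[_]cbbbabacaca   (q3,_)→(q0,c,+1)
state=q0 head=-4 tape=__c[c]bbbabacaca   (q0,c)→(q2,b,+1)
state=q2 head=-3 tape=__cb[b]bbabacaca   (q2,b)→(q1,b,-1)
state=q1 head=-4 tape=__c[b]bbbabacaca   (q1,b)→(q0,a,-1)
state=q0 head=-5 tape=__[c]abbbabacaca   (q0,c)→(q2,b,+1)
state=q2 head=-4 tape=__b[a]bbbabacaca   (q2,a)→(q3,b,-1)
state=q3 head=-5 tape=__[b]bbbbabacaca   (q3,b)→(q1,b,+1)
state=q1 head=-4 tape=__b[b]bbbabacaca   (q1,b)→(q0,a,-1)
state=q0 head=-5 tape=__[b]abbbabacaca   (q0,b)→(q2,c,-1)
state=q2 head=-6 tape=_[_]cabbbabacaca   (q2,_)→(q3,c,-1)
state=q3 head=-7 tape=[_]ccabbbabacaca   (q3,_)→(q0,c,+1)
state=q0 head=-6 tape=c[c]cabbbabacaca   (q0,c)→(q2,b,+1)
state=q2 head=-5 tape=cb[c]abbbabacaca
No transition is defined for (q2, c); M halts in state q2.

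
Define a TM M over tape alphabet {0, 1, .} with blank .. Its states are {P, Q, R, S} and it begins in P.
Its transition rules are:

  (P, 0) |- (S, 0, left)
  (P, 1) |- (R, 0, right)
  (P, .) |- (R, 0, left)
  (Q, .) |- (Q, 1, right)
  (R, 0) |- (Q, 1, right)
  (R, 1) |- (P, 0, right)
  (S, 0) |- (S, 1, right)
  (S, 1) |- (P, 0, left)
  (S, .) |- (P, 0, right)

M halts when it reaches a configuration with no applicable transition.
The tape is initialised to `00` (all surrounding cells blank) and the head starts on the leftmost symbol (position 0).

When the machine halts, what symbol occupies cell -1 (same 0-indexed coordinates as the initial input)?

state=P head=0 tape=.[0]0..   (P,0)→(S,0,left)
state=S head=-1 tape=[.]00..   (S,.)→(P,0,right)
state=P head=0 tape=0[0]0..   (P,0)→(S,0,left)
state=S head=-1 tape=[0]00..   (S,0)→(S,1,right)
state=S head=0 tape=1[0]0..   (S,0)→(S,1,right)
state=S head=1 tape=11[0]..   (S,0)→(S,1,right)
state=S head=2 tape=111[.].   (S,.)→(P,0,right)
state=P head=3 tape=1110[.]   (P,.)→(R,0,left)
state=R head=2 tape=111[0]0   (R,0)→(Q,1,right)
state=Q head=3 tape=1111[0]
Cell -1 holds 1 when M halts.

1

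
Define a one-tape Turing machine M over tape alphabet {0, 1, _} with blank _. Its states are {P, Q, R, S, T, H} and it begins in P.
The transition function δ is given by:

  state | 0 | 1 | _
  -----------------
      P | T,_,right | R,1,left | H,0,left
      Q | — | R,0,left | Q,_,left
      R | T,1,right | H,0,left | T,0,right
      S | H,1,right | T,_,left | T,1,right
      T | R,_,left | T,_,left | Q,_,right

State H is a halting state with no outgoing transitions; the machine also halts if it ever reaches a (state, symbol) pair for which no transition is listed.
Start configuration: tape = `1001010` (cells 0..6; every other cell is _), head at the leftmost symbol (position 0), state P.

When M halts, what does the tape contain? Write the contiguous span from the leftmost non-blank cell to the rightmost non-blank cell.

0__001010

state=P head=0 tape=__[1]001010   (P,1)→(R,1,left)
state=R head=-1 tape=_[_]1001010   (R,_)→(T,0,right)
state=T head=0 tape=_0[1]001010   (T,1)→(T,_,left)
state=T head=-1 tape=_[0]_001010   (T,0)→(R,_,left)
state=R head=-2 tape=[_]__001010   (R,_)→(T,0,right)
state=T head=-1 tape=0[_]_001010   (T,_)→(Q,_,right)
state=Q head=0 tape=0_[_]001010   (Q,_)→(Q,_,left)
state=Q head=-1 tape=0[_]_001010   (Q,_)→(Q,_,left)
state=Q head=-2 tape=[0]__001010
The non-blank tape span at halt is 0__001010.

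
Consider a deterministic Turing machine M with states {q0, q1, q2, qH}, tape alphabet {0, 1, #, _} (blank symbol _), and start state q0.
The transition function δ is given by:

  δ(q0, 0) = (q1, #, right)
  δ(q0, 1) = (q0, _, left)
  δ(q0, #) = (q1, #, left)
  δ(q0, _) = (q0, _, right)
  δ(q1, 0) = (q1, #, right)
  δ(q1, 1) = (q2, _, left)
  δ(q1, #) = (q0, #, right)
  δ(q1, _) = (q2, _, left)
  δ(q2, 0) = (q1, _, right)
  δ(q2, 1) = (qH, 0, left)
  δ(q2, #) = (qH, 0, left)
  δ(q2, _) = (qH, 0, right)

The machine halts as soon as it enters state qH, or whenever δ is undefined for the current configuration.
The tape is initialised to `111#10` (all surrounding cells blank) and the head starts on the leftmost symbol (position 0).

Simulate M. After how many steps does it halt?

12

q0 | _[1]11#10   read 1 → write _, move left, go to q0
q0 | [_]_11#10   read _ → write _, move right, go to q0
q0 | _[_]11#10   read _ → write _, move right, go to q0
q0 | __[1]1#10   read 1 → write _, move left, go to q0
q0 | _[_]_1#10   read _ → write _, move right, go to q0
q0 | __[_]1#10   read _ → write _, move right, go to q0
q0 | ___[1]#10   read 1 → write _, move left, go to q0
q0 | __[_]_#10   read _ → write _, move right, go to q0
q0 | ___[_]#10   read _ → write _, move right, go to q0
q0 | ____[#]10   read # → write #, move left, go to q1
q1 | ___[_]#10   read _ → write _, move left, go to q2
q2 | __[_]_#10   read _ → write 0, move right, go to qH
qH | __0[_]#10
M halts after 12 transitions.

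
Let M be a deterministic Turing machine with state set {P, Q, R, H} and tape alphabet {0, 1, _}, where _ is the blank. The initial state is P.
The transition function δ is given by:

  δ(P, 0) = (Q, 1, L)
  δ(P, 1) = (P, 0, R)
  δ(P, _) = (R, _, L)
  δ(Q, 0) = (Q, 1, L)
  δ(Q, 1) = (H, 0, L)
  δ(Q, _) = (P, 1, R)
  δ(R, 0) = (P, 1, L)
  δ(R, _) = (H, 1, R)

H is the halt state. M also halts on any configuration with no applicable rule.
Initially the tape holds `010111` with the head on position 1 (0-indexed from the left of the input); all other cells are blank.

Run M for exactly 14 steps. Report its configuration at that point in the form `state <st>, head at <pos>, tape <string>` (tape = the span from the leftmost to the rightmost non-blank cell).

state=P head=1 tape=_0[1]0111_   (P,1)→(P,0,R)
state=P head=2 tape=_00[0]111_   (P,0)→(Q,1,L)
state=Q head=1 tape=_0[0]1111_   (Q,0)→(Q,1,L)
state=Q head=0 tape=_[0]11111_   (Q,0)→(Q,1,L)
state=Q head=-1 tape=[_]111111_   (Q,_)→(P,1,R)
state=P head=0 tape=1[1]11111_   (P,1)→(P,0,R)
state=P head=1 tape=10[1]1111_   (P,1)→(P,0,R)
state=P head=2 tape=100[1]111_   (P,1)→(P,0,R)
state=P head=3 tape=1000[1]11_   (P,1)→(P,0,R)
state=P head=4 tape=10000[1]1_   (P,1)→(P,0,R)
state=P head=5 tape=100000[1]_   (P,1)→(P,0,R)
state=P head=6 tape=1000000[_]   (P,_)→(R,_,L)
state=R head=5 tape=100000[0]_   (R,0)→(P,1,L)
state=P head=4 tape=10000[0]1_   (P,0)→(Q,1,L)
state=Q head=3 tape=1000[0]11_
After 14 steps: state Q, head at 3, tape 1000011.

state Q, head at 3, tape 1000011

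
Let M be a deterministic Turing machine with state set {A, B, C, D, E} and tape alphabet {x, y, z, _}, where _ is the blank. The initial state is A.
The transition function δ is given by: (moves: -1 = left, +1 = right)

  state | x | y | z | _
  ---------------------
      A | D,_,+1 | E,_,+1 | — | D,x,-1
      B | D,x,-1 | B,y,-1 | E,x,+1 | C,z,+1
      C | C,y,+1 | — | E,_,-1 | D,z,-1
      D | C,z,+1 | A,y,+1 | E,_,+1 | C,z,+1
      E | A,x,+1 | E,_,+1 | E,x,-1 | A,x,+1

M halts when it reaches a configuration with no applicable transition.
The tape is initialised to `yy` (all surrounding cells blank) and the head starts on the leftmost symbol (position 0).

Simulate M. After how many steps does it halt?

state=A head=0 tape=[y]y___   (A,y)→(E,_,+1)
state=E head=1 tape=_[y]___   (E,y)→(E,_,+1)
state=E head=2 tape=__[_]__   (E,_)→(A,x,+1)
state=A head=3 tape=__x[_]_   (A,_)→(D,x,-1)
state=D head=2 tape=__[x]x_   (D,x)→(C,z,+1)
state=C head=3 tape=__z[x]_   (C,x)→(C,y,+1)
state=C head=4 tape=__zy[_]   (C,_)→(D,z,-1)
state=D head=3 tape=__z[y]z   (D,y)→(A,y,+1)
state=A head=4 tape=__zy[z]
M halts after 8 transitions.

8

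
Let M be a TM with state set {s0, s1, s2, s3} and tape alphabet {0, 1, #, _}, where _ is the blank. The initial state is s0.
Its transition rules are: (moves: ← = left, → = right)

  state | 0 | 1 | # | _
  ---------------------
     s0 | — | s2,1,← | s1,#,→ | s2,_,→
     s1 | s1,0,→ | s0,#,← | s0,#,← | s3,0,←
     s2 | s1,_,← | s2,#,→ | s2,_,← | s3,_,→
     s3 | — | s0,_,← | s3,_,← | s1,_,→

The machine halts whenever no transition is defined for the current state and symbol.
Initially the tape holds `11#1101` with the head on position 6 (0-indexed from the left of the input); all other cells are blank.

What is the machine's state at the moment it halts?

s3

s0 | 11#110[1]   read 1 → write 1, move ←, go to s2
s2 | 11#11[0]1   read 0 → write _, move ←, go to s1
s1 | 11#1[1]_1   read 1 → write #, move ←, go to s0
s0 | 11#[1]#_1   read 1 → write 1, move ←, go to s2
s2 | 11[#]1#_1   read # → write _, move ←, go to s2
s2 | 1[1]_1#_1   read 1 → write #, move →, go to s2
s2 | 1#[_]1#_1   read _ → write _, move →, go to s3
s3 | 1#_[1]#_1   read 1 → write _, move ←, go to s0
s0 | 1#[_]_#_1   read _ → write _, move →, go to s2
s2 | 1#_[_]#_1   read _ → write _, move →, go to s3
s3 | 1#__[#]_1   read # → write _, move ←, go to s3
s3 | 1#_[_]__1   read _ → write _, move →, go to s1
s1 | 1#__[_]_1   read _ → write 0, move ←, go to s3
s3 | 1#_[_]0_1   read _ → write _, move →, go to s1
s1 | 1#__[0]_1   read 0 → write 0, move →, go to s1
s1 | 1#__0[_]1   read _ → write 0, move ←, go to s3
s3 | 1#__[0]01
No transition is defined for (s3, 0); M halts in state s3.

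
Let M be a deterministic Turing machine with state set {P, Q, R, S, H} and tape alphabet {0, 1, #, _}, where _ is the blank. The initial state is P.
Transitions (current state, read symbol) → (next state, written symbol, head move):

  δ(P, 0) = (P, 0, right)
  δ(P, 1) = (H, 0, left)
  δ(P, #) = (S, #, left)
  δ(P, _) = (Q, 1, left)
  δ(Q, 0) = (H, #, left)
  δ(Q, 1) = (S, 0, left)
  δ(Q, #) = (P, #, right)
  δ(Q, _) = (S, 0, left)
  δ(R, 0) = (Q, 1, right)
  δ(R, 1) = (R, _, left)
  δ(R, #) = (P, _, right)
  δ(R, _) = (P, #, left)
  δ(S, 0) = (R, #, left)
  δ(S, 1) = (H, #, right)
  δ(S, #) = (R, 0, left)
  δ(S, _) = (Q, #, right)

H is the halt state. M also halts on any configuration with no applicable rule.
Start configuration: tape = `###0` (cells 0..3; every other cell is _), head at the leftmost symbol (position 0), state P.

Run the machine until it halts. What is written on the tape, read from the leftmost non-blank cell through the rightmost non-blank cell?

P | ____[#]##0   read # → write #, move left, go to S
S | ___[_]###0   read _ → write #, move right, go to Q
Q | ___#[#]##0   read # → write #, move right, go to P
P | ___##[#]#0   read # → write #, move left, go to S
S | ___#[#]##0   read # → write 0, move left, go to R
R | ___[#]0##0   read # → write _, move right, go to P
P | ____[0]##0   read 0 → write 0, move right, go to P
P | ____0[#]#0   read # → write #, move left, go to S
S | ____[0]##0   read 0 → write #, move left, go to R
R | ___[_]###0   read _ → write #, move left, go to P
P | __[_]####0   read _ → write 1, move left, go to Q
Q | _[_]1####0   read _ → write 0, move left, go to S
S | [_]01####0   read _ → write #, move right, go to Q
Q | #[0]1####0   read 0 → write #, move left, go to H
H | [#]#1####0
The non-blank tape span at halt is ##1####0.

##1####0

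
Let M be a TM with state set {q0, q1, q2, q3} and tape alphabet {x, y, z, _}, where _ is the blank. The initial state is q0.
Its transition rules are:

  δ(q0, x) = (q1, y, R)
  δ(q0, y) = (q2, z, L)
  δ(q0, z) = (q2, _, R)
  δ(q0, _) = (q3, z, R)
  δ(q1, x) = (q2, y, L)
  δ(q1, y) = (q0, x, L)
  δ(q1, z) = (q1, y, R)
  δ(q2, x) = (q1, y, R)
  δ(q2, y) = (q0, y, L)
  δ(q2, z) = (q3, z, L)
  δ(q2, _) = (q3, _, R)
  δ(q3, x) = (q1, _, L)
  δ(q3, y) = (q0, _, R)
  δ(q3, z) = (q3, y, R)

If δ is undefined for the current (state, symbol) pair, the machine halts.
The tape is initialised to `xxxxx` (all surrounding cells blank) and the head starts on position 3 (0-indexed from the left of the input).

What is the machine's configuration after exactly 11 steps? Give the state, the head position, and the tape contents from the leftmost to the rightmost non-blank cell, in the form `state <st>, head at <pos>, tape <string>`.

q0 | xxx[x]x   read x → write y, move R, go to q1
q1 | xxxy[x]   read x → write y, move L, go to q2
q2 | xxx[y]y   read y → write y, move L, go to q0
q0 | xx[x]yy   read x → write y, move R, go to q1
q1 | xxy[y]y   read y → write x, move L, go to q0
q0 | xx[y]xy   read y → write z, move L, go to q2
q2 | x[x]zxy   read x → write y, move R, go to q1
q1 | xy[z]xy   read z → write y, move R, go to q1
q1 | xyy[x]y   read x → write y, move L, go to q2
q2 | xy[y]yy   read y → write y, move L, go to q0
q0 | x[y]yyy   read y → write z, move L, go to q2
q2 | [x]zyyy
After 11 steps: state q2, head at 0, tape xzyyy.

state q2, head at 0, tape xzyyy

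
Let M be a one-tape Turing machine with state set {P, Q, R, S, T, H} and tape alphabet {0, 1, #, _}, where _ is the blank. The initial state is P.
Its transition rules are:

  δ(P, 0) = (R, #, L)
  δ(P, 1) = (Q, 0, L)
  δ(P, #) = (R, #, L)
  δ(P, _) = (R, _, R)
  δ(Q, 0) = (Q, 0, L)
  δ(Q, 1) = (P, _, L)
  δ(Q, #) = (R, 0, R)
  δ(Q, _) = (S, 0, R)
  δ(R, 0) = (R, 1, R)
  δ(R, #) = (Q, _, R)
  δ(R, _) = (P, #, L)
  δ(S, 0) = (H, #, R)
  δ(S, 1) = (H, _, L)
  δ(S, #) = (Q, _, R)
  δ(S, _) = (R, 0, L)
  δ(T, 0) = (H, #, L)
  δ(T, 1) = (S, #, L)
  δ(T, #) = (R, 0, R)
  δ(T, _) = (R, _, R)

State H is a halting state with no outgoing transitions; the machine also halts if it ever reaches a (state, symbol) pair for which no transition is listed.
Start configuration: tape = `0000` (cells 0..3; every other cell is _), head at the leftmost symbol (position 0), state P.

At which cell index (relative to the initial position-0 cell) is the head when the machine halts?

P | __[0]000_   read 0 → write #, move L, go to R
R | _[_]#000_   read _ → write #, move L, go to P
P | [_]##000_   read _ → write _, move R, go to R
R | _[#]#000_   read # → write _, move R, go to Q
Q | __[#]000_   read # → write 0, move R, go to R
R | __0[0]00_   read 0 → write 1, move R, go to R
R | __01[0]0_   read 0 → write 1, move R, go to R
R | __011[0]_   read 0 → write 1, move R, go to R
R | __0111[_]   read _ → write #, move L, go to P
P | __011[1]#   read 1 → write 0, move L, go to Q
Q | __01[1]0#   read 1 → write _, move L, go to P
P | __0[1]_0#   read 1 → write 0, move L, go to Q
Q | __[0]0_0#   read 0 → write 0, move L, go to Q
Q | _[_]00_0#   read _ → write 0, move R, go to S
S | _0[0]0_0#   read 0 → write #, move R, go to H
H | _0#[0]_0#
At halt the head is at cell 1.

1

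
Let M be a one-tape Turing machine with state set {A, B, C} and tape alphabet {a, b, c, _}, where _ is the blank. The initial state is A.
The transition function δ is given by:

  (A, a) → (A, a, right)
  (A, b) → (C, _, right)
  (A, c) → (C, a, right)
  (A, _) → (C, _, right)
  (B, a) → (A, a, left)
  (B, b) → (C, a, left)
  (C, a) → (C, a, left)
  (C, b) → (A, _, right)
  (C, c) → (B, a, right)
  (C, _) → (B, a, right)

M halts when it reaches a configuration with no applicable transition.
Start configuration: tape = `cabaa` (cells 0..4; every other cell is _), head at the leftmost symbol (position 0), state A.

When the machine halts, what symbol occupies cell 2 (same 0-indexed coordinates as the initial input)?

state=A head=0 tape=_[c]abaa___   (A,c)→(C,a,right)
state=C head=1 tape=_a[a]baa___   (C,a)→(C,a,left)
state=C head=0 tape=_[a]abaa___   (C,a)→(C,a,left)
state=C head=-1 tape=[_]aabaa___   (C,_)→(B,a,right)
state=B head=0 tape=a[a]abaa___   (B,a)→(A,a,left)
state=A head=-1 tape=[a]aabaa___   (A,a)→(A,a,right)
state=A head=0 tape=a[a]abaa___   (A,a)→(A,a,right)
state=A head=1 tape=aa[a]baa___   (A,a)→(A,a,right)
state=A head=2 tape=aaa[b]aa___   (A,b)→(C,_,right)
state=C head=3 tape=aaa_[a]a___   (C,a)→(C,a,left)
state=C head=2 tape=aaa[_]aa___   (C,_)→(B,a,right)
state=B head=3 tape=aaaa[a]a___   (B,a)→(A,a,left)
state=A head=2 tape=aaa[a]aa___   (A,a)→(A,a,right)
state=A head=3 tape=aaaa[a]a___   (A,a)→(A,a,right)
state=A head=4 tape=aaaaa[a]___   (A,a)→(A,a,right)
state=A head=5 tape=aaaaaa[_]__   (A,_)→(C,_,right)
state=C head=6 tape=aaaaaa_[_]_   (C,_)→(B,a,right)
state=B head=7 tape=aaaaaa_a[_]
Cell 2 holds a when M halts.

a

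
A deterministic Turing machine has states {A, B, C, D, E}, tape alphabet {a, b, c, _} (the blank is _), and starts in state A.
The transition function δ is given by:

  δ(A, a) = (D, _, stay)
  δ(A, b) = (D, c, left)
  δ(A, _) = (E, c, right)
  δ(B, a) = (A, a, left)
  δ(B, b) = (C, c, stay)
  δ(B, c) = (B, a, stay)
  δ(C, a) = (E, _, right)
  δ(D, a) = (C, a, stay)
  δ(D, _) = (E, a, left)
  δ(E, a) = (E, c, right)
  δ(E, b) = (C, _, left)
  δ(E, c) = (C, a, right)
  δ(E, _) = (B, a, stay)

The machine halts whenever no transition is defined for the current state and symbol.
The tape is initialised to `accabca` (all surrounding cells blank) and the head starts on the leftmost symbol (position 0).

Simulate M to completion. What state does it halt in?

C

A | __[a]ccabca   read a → write _, move stay, go to D
D | __[_]ccabca   read _ → write a, move left, go to E
E | _[_]accabca   read _ → write a, move stay, go to B
B | _[a]accabca   read a → write a, move left, go to A
A | [_]aaccabca   read _ → write c, move right, go to E
E | c[a]accabca   read a → write c, move right, go to E
E | cc[a]ccabca   read a → write c, move right, go to E
E | ccc[c]cabca   read c → write a, move right, go to C
C | ccca[c]abca
No transition is defined for (C, c); M halts in state C.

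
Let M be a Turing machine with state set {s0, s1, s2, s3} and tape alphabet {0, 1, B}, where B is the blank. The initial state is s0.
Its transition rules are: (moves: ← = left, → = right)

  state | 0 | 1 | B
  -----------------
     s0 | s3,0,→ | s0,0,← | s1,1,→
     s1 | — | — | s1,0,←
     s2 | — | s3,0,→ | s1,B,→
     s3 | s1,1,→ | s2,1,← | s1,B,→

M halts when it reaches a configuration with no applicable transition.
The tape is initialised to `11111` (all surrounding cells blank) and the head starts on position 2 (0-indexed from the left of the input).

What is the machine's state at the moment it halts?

s1

state=s0 head=2 tape=B11[1]11   (s0,1)→(s0,0,←)
state=s0 head=1 tape=B1[1]011   (s0,1)→(s0,0,←)
state=s0 head=0 tape=B[1]0011   (s0,1)→(s0,0,←)
state=s0 head=-1 tape=[B]00011   (s0,B)→(s1,1,→)
state=s1 head=0 tape=1[0]0011
No transition is defined for (s1, 0); M halts in state s1.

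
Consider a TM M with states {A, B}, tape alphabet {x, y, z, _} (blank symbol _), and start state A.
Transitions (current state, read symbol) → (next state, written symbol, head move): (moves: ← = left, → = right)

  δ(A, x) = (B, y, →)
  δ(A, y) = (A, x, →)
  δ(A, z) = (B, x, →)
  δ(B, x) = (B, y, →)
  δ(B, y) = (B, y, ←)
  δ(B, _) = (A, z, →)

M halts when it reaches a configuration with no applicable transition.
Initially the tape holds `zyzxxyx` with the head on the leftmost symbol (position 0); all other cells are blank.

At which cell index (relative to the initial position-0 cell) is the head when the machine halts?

A | _[z]yzxxyx   read z → write x, move →, go to B
B | _x[y]zxxyx   read y → write y, move ←, go to B
B | _[x]yzxxyx   read x → write y, move →, go to B
B | _y[y]zxxyx   read y → write y, move ←, go to B
B | _[y]yzxxyx   read y → write y, move ←, go to B
B | [_]yyzxxyx   read _ → write z, move →, go to A
A | z[y]yzxxyx   read y → write x, move →, go to A
A | zx[y]zxxyx   read y → write x, move →, go to A
A | zxx[z]xxyx   read z → write x, move →, go to B
B | zxxx[x]xyx   read x → write y, move →, go to B
B | zxxxy[x]yx   read x → write y, move →, go to B
B | zxxxyy[y]x   read y → write y, move ←, go to B
B | zxxxy[y]yx   read y → write y, move ←, go to B
B | zxxx[y]yyx   read y → write y, move ←, go to B
B | zxx[x]yyyx   read x → write y, move →, go to B
B | zxxy[y]yyx   read y → write y, move ←, go to B
B | zxx[y]yyyx   read y → write y, move ←, go to B
B | zx[x]yyyyx   read x → write y, move →, go to B
B | zxy[y]yyyx   read y → write y, move ←, go to B
B | zx[y]yyyyx   read y → write y, move ←, go to B
B | z[x]yyyyyx   read x → write y, move →, go to B
B | zy[y]yyyyx   read y → write y, move ←, go to B
B | z[y]yyyyyx   read y → write y, move ←, go to B
B | [z]yyyyyyx
At halt the head is at cell -1.

-1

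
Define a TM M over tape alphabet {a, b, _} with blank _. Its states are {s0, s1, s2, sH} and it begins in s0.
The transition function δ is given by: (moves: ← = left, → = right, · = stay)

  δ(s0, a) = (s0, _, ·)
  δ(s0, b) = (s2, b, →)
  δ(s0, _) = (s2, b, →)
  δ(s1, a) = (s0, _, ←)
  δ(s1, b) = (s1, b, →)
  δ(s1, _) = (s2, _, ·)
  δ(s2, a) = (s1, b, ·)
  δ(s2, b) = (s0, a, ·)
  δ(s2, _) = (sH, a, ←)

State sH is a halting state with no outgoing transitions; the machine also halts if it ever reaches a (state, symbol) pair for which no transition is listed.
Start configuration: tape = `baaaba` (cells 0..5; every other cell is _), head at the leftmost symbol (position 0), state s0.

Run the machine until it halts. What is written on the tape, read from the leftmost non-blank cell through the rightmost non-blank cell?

bbaaba

state=s0 head=0 tape=[b]aaaba   (s0,b)→(s2,b,→)
state=s2 head=1 tape=b[a]aaba   (s2,a)→(s1,b,·)
state=s1 head=1 tape=b[b]aaba   (s1,b)→(s1,b,→)
state=s1 head=2 tape=bb[a]aba   (s1,a)→(s0,_,←)
state=s0 head=1 tape=b[b]_aba   (s0,b)→(s2,b,→)
state=s2 head=2 tape=bb[_]aba   (s2,_)→(sH,a,←)
state=sH head=1 tape=b[b]aaba
The non-blank tape span at halt is bbaaba.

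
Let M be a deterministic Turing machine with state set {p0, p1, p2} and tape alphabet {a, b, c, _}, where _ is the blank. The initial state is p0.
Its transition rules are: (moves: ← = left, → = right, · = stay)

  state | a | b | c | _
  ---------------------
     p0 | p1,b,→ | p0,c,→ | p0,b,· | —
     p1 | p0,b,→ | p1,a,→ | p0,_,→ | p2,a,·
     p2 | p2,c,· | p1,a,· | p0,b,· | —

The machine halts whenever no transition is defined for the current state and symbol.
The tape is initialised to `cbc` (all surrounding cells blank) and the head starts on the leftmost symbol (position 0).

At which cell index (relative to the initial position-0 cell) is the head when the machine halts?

p0 | [c]bc_   read c → write b, move ·, go to p0
p0 | [b]bc_   read b → write c, move →, go to p0
p0 | c[b]c_   read b → write c, move →, go to p0
p0 | cc[c]_   read c → write b, move ·, go to p0
p0 | cc[b]_   read b → write c, move →, go to p0
p0 | ccc[_]
At halt the head is at cell 3.

3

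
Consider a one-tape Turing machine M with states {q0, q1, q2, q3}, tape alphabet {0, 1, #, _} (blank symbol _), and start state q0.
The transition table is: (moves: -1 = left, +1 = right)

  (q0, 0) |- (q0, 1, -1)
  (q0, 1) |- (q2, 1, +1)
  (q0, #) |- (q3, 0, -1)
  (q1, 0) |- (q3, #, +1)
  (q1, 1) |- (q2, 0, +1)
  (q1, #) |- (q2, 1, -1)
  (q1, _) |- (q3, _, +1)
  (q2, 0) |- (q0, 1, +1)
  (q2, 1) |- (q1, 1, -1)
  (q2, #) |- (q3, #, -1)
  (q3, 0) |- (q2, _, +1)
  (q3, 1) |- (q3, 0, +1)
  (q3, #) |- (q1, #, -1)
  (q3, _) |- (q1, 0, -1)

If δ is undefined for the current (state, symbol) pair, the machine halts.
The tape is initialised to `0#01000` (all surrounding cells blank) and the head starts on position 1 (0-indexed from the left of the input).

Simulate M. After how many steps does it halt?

23

state=q0 head=1 tape=0[#]01000__   (q0,#)→(q3,0,-1)
state=q3 head=0 tape=[0]001000__   (q3,0)→(q2,_,+1)
state=q2 head=1 tape=_[0]01000__   (q2,0)→(q0,1,+1)
state=q0 head=2 tape=_1[0]1000__   (q0,0)→(q0,1,-1)
state=q0 head=1 tape=_[1]11000__   (q0,1)→(q2,1,+1)
state=q2 head=2 tape=_1[1]1000__   (q2,1)→(q1,1,-1)
state=q1 head=1 tape=_[1]11000__   (q1,1)→(q2,0,+1)
state=q2 head=2 tape=_0[1]1000__   (q2,1)→(q1,1,-1)
state=q1 head=1 tape=_[0]11000__   (q1,0)→(q3,#,+1)
state=q3 head=2 tape=_#[1]1000__   (q3,1)→(q3,0,+1)
state=q3 head=3 tape=_#0[1]000__   (q3,1)→(q3,0,+1)
state=q3 head=4 tape=_#00[0]00__   (q3,0)→(q2,_,+1)
state=q2 head=5 tape=_#00_[0]0__   (q2,0)→(q0,1,+1)
state=q0 head=6 tape=_#00_1[0]__   (q0,0)→(q0,1,-1)
state=q0 head=5 tape=_#00_[1]1__   (q0,1)→(q2,1,+1)
state=q2 head=6 tape=_#00_1[1]__   (q2,1)→(q1,1,-1)
state=q1 head=5 tape=_#00_[1]1__   (q1,1)→(q2,0,+1)
state=q2 head=6 tape=_#00_0[1]__   (q2,1)→(q1,1,-1)
state=q1 head=5 tape=_#00_[0]1__   (q1,0)→(q3,#,+1)
state=q3 head=6 tape=_#00_#[1]__   (q3,1)→(q3,0,+1)
state=q3 head=7 tape=_#00_#0[_]_   (q3,_)→(q1,0,-1)
state=q1 head=6 tape=_#00_#[0]0_   (q1,0)→(q3,#,+1)
state=q3 head=7 tape=_#00_##[0]_   (q3,0)→(q2,_,+1)
state=q2 head=8 tape=_#00_##_[_]
M halts after 23 transitions.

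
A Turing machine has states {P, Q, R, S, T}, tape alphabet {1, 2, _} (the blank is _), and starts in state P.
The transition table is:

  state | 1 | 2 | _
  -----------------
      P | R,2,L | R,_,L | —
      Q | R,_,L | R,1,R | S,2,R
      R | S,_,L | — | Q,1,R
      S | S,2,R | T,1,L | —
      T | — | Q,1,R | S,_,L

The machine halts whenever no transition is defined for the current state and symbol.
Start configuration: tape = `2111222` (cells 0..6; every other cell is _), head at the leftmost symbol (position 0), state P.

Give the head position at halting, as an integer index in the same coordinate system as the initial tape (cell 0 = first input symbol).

-1

state=P head=0 tape=_[2]111222   (P,2)→(R,_,L)
state=R head=-1 tape=[_]_111222   (R,_)→(Q,1,R)
state=Q head=0 tape=1[_]111222   (Q,_)→(S,2,R)
state=S head=1 tape=12[1]11222   (S,1)→(S,2,R)
state=S head=2 tape=122[1]1222   (S,1)→(S,2,R)
state=S head=3 tape=1222[1]222   (S,1)→(S,2,R)
state=S head=4 tape=12222[2]22   (S,2)→(T,1,L)
state=T head=3 tape=1222[2]122   (T,2)→(Q,1,R)
state=Q head=4 tape=12221[1]22   (Q,1)→(R,_,L)
state=R head=3 tape=1222[1]_22   (R,1)→(S,_,L)
state=S head=2 tape=122[2]__22   (S,2)→(T,1,L)
state=T head=1 tape=12[2]1__22   (T,2)→(Q,1,R)
state=Q head=2 tape=121[1]__22   (Q,1)→(R,_,L)
state=R head=1 tape=12[1]___22   (R,1)→(S,_,L)
state=S head=0 tape=1[2]____22   (S,2)→(T,1,L)
state=T head=-1 tape=[1]1____22
At halt the head is at cell -1.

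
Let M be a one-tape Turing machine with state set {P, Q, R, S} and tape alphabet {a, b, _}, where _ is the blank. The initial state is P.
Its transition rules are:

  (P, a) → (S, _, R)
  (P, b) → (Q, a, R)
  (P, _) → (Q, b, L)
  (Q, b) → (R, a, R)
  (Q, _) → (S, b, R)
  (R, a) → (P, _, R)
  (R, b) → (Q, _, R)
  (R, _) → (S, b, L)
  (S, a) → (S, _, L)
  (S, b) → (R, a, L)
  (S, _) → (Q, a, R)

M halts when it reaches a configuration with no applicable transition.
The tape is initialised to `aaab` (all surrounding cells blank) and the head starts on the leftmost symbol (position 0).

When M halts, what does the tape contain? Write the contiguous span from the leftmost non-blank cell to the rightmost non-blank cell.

state=P head=0 tape=[a]aab__   (P,a)→(S,_,R)
state=S head=1 tape=_[a]ab__   (S,a)→(S,_,L)
state=S head=0 tape=[_]_ab__   (S,_)→(Q,a,R)
state=Q head=1 tape=a[_]ab__   (Q,_)→(S,b,R)
state=S head=2 tape=ab[a]b__   (S,a)→(S,_,L)
state=S head=1 tape=a[b]_b__   (S,b)→(R,a,L)
state=R head=0 tape=[a]a_b__   (R,a)→(P,_,R)
state=P head=1 tape=_[a]_b__   (P,a)→(S,_,R)
state=S head=2 tape=__[_]b__   (S,_)→(Q,a,R)
state=Q head=3 tape=__a[b]__   (Q,b)→(R,a,R)
state=R head=4 tape=__aa[_]_   (R,_)→(S,b,L)
state=S head=3 tape=__a[a]b_   (S,a)→(S,_,L)
state=S head=2 tape=__[a]_b_   (S,a)→(S,_,L)
state=S head=1 tape=_[_]__b_   (S,_)→(Q,a,R)
state=Q head=2 tape=_a[_]_b_   (Q,_)→(S,b,R)
state=S head=3 tape=_ab[_]b_   (S,_)→(Q,a,R)
state=Q head=4 tape=_aba[b]_   (Q,b)→(R,a,R)
state=R head=5 tape=_abaa[_]   (R,_)→(S,b,L)
state=S head=4 tape=_aba[a]b   (S,a)→(S,_,L)
state=S head=3 tape=_ab[a]_b   (S,a)→(S,_,L)
state=S head=2 tape=_a[b]__b   (S,b)→(R,a,L)
state=R head=1 tape=_[a]a__b   (R,a)→(P,_,R)
state=P head=2 tape=__[a]__b   (P,a)→(S,_,R)
state=S head=3 tape=___[_]_b   (S,_)→(Q,a,R)
state=Q head=4 tape=___a[_]b   (Q,_)→(S,b,R)
state=S head=5 tape=___ab[b]   (S,b)→(R,a,L)
state=R head=4 tape=___a[b]a   (R,b)→(Q,_,R)
state=Q head=5 tape=___a_[a]
The non-blank tape span at halt is a_a.

a_a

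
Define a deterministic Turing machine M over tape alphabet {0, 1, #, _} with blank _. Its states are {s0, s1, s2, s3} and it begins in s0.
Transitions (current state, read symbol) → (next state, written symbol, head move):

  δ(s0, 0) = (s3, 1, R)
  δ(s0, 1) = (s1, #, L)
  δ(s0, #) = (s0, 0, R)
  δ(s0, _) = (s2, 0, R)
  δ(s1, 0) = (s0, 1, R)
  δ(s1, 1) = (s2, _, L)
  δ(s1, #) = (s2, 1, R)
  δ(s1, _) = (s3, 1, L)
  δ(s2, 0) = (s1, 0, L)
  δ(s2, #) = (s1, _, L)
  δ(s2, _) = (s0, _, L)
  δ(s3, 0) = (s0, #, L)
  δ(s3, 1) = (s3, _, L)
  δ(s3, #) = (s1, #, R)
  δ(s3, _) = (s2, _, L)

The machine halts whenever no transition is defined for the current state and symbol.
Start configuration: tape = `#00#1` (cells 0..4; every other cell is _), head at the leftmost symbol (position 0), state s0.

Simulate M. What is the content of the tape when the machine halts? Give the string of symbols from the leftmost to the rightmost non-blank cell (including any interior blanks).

s0 | [#]00#1__   read # → write 0, move R, go to s0
s0 | 0[0]0#1__   read 0 → write 1, move R, go to s3
s3 | 01[0]#1__   read 0 → write #, move L, go to s0
s0 | 0[1]##1__   read 1 → write #, move L, go to s1
s1 | [0]###1__   read 0 → write 1, move R, go to s0
s0 | 1[#]##1__   read # → write 0, move R, go to s0
s0 | 10[#]#1__   read # → write 0, move R, go to s0
s0 | 100[#]1__   read # → write 0, move R, go to s0
s0 | 1000[1]__   read 1 → write #, move L, go to s1
s1 | 100[0]#__   read 0 → write 1, move R, go to s0
s0 | 1001[#]__   read # → write 0, move R, go to s0
s0 | 10010[_]_   read _ → write 0, move R, go to s2
s2 | 100100[_]   read _ → write _, move L, go to s0
s0 | 10010[0]_   read 0 → write 1, move R, go to s3
s3 | 100101[_]   read _ → write _, move L, go to s2
s2 | 10010[1]_
The non-blank tape span at halt is 100101.

100101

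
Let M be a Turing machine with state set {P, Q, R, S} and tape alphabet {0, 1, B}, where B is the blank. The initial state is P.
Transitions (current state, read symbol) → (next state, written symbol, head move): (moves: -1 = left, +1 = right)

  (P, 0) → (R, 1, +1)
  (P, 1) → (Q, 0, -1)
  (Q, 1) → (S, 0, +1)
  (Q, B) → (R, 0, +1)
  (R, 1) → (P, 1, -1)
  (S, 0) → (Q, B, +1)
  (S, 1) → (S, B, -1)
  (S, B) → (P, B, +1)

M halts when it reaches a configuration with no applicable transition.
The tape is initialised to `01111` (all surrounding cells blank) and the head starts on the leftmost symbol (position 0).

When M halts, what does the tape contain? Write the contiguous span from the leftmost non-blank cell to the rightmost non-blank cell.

001111

P | B[0]1111   read 0 → write 1, move +1, go to R
R | B1[1]111   read 1 → write 1, move -1, go to P
P | B[1]1111   read 1 → write 0, move -1, go to Q
Q | [B]01111   read B → write 0, move +1, go to R
R | 0[0]1111
The non-blank tape span at halt is 001111.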